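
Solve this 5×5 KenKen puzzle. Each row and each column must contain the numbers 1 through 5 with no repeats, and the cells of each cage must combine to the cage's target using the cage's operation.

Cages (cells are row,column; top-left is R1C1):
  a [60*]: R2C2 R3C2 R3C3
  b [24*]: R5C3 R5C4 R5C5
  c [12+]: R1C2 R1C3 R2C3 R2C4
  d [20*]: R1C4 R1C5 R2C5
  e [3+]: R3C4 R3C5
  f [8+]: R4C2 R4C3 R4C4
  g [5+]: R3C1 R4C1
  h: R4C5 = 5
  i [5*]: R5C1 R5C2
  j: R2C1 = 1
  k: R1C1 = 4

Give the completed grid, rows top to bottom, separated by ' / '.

4 2 3 5 1 / 1 3 5 2 4 / 3 5 4 1 2 / 2 4 1 3 5 / 5 1 2 4 3

K is a freebie, which forces R1C1 = 4.
J is a freebie, so R2C1 = 1.
Cage h is given, so R4C5 = 5.
1 is placed in column 1, so R5C1 = 5.
Row 5 now contains 5, which forces R5C2 = 1.
Cage d needs product 20, which forces R1C4 = 5.
5 is placed in column 5, leaving R1C5 = 1.
Cage d needs product 20; hence R2C5 = 4.
Column 5 already has 1; hence R3C5 = 2.
2 is placed in column 5, which forces R5C5 = 3.
The 4 cells of cage c must have sum 12; hence R2C3 = 5.
The 4 cells of cage c must have sum 12, leaving R2C4 = 2.
Row 3 now contains 2, so R3C1 = 3.
3 is placed in row 3, so R3C3 = 4.
Row 3 now contains 2, which forces R3C4 = 1.
Cage g's pair has sum 5; hence R4C1 = 2.
4 is placed in column 3, which forces R5C3 = 2.
2 is placed in column 4, so R5C4 = 4.
Cage c needs sum 12; hence R1C2 = 2.
2 is placed in column 3; hence R1C3 = 3.
Row 2 now contains 5, so R2C2 = 3.
4 is placed in row 3, which forces R3C2 = 5.
Cage f needs sum 8, which forces R4C2 = 4.
The 3 cells of cage f must have sum 8, which forces R4C3 = 1.
Column 4 now contains 4; hence R4C4 = 3.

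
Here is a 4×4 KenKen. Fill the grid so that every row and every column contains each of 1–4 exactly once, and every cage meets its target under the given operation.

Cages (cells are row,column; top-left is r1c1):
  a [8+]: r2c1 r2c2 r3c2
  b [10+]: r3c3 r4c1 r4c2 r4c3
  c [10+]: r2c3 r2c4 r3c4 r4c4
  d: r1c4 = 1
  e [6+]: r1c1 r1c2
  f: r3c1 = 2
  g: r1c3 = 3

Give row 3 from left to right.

G is a freebie, which forces r1c3 = 3.
D is a freebie, which forces r1c4 = 1.
Cage f is given, so r3c1 = 2.
2 is placed in column 1, which forces r1c1 = 4.
The two cells of cage e must have sum 6, which forces r1c2 = 2.
The 4 cells of cage c must have sum 10, which forces r2c3 = 1.
1 is placed in column 3; hence r3c3 = 4.
Row 3 now contains 4, which forces r3c4 = 3.
Column 3 now contains 4, leaving r4c3 = 2.
Row 4 already has 2, so r4c4 = 4.
Row 2 already has 1, leaving r2c1 = 3.
Cage a needs sum 8; hence r2c2 = 4.
4 is placed in column 4, so r2c4 = 2.
Row 3 already has 3, leaving r3c2 = 1.
Column 1 already has 3, leaving r4c1 = 1.
Column 2 now contains 1, leaving r4c2 = 3.
Completed grid: 4 2 3 1 / 3 4 1 2 / 2 1 4 3 / 1 3 2 4.

2 1 4 3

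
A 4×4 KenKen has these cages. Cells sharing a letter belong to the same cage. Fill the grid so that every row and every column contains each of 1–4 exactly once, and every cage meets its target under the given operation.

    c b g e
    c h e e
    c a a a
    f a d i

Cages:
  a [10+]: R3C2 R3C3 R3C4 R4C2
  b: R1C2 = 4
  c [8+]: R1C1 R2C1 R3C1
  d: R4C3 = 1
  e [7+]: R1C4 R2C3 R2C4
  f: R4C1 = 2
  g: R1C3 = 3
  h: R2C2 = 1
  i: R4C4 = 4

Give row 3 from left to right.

B is a freebie, leaving R1C2 = 4.
Cage g is given, leaving R1C3 = 3.
H is a freebie, which forces R2C2 = 1.
Cage f is given, so R4C1 = 2.
2 is placed in row 4, so R4C2 = 3.
D is a freebie; hence R4C3 = 1.
I is a freebie, which forces R4C4 = 4.
Row 1 now contains 3, leaving R1C1 = 1.
Row 1 now contains 1, so R1C4 = 2.
Column 4 now contains 2, so R2C4 = 3.
3 is placed in column 2, so R3C2 = 2.
Cage a has sum 10, which forces R3C3 = 4.
Cage a has sum 10, so R3C4 = 1.
Row 2 already has 3, leaving R2C1 = 4.
Column 3 already has 4, so R2C3 = 2.
Row 3 now contains 4, which forces R3C1 = 3.
Completed grid: 1 4 3 2 / 4 1 2 3 / 3 2 4 1 / 2 3 1 4.

3 2 4 1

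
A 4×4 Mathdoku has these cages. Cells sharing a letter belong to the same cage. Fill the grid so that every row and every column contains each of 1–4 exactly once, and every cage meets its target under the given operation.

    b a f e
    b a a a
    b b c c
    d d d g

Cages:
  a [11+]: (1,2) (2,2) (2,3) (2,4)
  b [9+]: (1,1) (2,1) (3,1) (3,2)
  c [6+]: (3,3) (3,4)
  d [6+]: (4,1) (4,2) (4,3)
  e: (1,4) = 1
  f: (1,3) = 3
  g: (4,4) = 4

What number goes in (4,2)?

3

F is a freebie, leaving (1,3) = 3.
Cage e is given, leaving (1,4) = 1.
G is a freebie, which forces (4,4) = 4.
Cage c's pair has sum 6; hence (3,3) = 4.
Column 4 now contains 4, which forces (3,4) = 2.
Cage a has sum 11, so (1,2) = 2.
Cage a has sum 11, leaving (2,2) = 4.
Column 3 already has 4, so (2,3) = 2.
2 is placed in column 4, which forces (2,4) = 3.
2 is placed in column 3, so (4,3) = 1.
2 is placed in row 1, leaving (1,1) = 4.
3 is placed in row 2, which forces (2,1) = 1.
Cage b needs sum 9; hence (3,1) = 3.
Cage b has sum 9, which forces (3,2) = 1.
Cage d has sum 6; hence (4,1) = 2.
1 is placed in row 4, leaving (4,2) = 3.
Filled in: 4 2 3 1 / 1 4 2 3 / 3 1 4 2 / 2 3 1 4.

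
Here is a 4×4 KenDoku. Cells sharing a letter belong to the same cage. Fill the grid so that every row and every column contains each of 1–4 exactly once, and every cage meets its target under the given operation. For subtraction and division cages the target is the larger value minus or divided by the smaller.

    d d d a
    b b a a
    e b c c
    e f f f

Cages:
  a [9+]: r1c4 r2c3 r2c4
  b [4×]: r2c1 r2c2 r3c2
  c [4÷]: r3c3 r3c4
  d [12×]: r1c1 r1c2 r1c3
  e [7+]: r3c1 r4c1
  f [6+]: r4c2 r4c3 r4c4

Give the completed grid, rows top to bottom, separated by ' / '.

1 4 3 2 / 2 1 4 3 / 3 2 1 4 / 4 3 2 1

Row 1 needs a 2, and only r1c4 is open for it.
Row 2 needs a 2, and only r2c1 is open for it.
Cage b needs product 4, so r2c2 = 1.
Cage b has product 4; hence r3c2 = 2.
Column 2 now contains 2, which forces r4c2 = 3.
3 is placed in row 4, which forces r4c4 = 1.
Column 2 now contains 3; hence r1c2 = 4.
Cage e's pair has sum 7, so r3c1 = 3.
Cage c's pair has quotient 4; hence r3c3 = 1.
Column 4 now contains 1, which forces r3c4 = 4.
3 is placed in row 4, so r4c1 = 4.
1 is placed in row 4, leaving r4c3 = 2.
3 is placed in column 1, which forces r1c1 = 1.
Column 3 already has 1, so r1c3 = 3.
Cage a has sum 9, so r2c3 = 4.
4 is placed in column 4, which forces r2c4 = 3.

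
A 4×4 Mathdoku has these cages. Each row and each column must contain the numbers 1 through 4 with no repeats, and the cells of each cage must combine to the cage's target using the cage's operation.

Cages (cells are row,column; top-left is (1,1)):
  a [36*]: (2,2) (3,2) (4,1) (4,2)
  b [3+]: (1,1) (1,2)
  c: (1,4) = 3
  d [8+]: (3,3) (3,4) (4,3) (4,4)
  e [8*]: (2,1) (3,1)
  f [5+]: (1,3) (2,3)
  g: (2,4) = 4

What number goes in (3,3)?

Cage c is given, so (1,4) = 3.
Cage g is given, leaving (2,4) = 4.
Cage a has product 36; hence (4,1) = 3.
Row 2 already has 4; hence (2,1) = 2.
Cage e's pair has product 8; hence (3,1) = 4.
2 is placed in column 1, leaving (1,1) = 1.
The two cells of cage b must have sum 3, so (1,2) = 2.
Row 1 now contains 2; hence (1,3) = 4.
The 4 cells of cage d must have sum 8, leaving (3,4) = 2.
Cage a needs product 36, which forces (4,2) = 4.
Column 3 now contains 4, so (4,3) = 2.
Cage d has sum 8, so (4,4) = 1.
Cage f's pair has sum 5; hence (2,3) = 1.
Cage d needs sum 8; hence (3,3) = 3.
Row 2 now contains 1, leaving (2,2) = 3.
Row 3 already has 3, which forces (3,2) = 1.
The full grid is 1 2 4 3 / 2 3 1 4 / 4 1 3 2 / 3 4 2 1.

3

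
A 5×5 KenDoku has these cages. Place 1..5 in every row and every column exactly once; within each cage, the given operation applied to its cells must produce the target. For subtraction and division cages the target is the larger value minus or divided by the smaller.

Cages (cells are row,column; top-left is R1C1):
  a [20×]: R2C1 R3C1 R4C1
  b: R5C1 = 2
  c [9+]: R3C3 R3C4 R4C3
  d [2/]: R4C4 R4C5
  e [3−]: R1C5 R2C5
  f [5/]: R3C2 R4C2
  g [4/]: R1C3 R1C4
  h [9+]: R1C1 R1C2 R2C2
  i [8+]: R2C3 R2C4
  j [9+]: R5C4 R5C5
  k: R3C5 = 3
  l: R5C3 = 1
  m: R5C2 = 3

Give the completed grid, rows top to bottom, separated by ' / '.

3 2 4 1 5 / 1 4 5 3 2 / 5 1 2 4 3 / 4 5 3 2 1 / 2 3 1 5 4

Cage k is a single given cell; hence R3C5 = 3.
B is a freebie, leaving R5C1 = 2.
Cage m is given, which forces R5C2 = 3.
L is a freebie, so R5C3 = 1.
Column 3 already has 1; hence R1C3 = 4.
The two cells of cage g must have quotient 4; hence R1C4 = 1.
Row 1 now contains 4, which forces R1C1 = 3.
In row 2, 2 can only go at R2C5, so R2C5 = 2.
2 is placed in column 5; hence R1C5 = 5.
Cage d's pair has quotient 2, which forces R4C4 = 2.
5 is placed in column 5, which forces R5C5 = 4.
Row 1 already has 5; hence R1C2 = 2.
The 3 cells of cage h must have sum 9, so R2C2 = 4.
The 3 cells of cage c must have sum 9, which forces R3C3 = 2.
Column 4 now contains 2; hence R3C4 = 4.
Row 4 already has 2, leaving R4C3 = 3.
4 is placed in column 5, which forces R4C5 = 1.
Row 5 already has 4, which forces R5C4 = 5.
Column 3 now contains 3, leaving R2C3 = 5.
Column 4 now contains 5; hence R2C4 = 3.
Cage f's pair has quotient 5, which forces R3C2 = 1.
The 3 cells of cage a must have product 20, which forces R4C1 = 4.
Row 4 now contains 1, so R4C2 = 5.
5 is placed in row 2, which forces R2C1 = 1.
1 is placed in row 3, which forces R3C1 = 5.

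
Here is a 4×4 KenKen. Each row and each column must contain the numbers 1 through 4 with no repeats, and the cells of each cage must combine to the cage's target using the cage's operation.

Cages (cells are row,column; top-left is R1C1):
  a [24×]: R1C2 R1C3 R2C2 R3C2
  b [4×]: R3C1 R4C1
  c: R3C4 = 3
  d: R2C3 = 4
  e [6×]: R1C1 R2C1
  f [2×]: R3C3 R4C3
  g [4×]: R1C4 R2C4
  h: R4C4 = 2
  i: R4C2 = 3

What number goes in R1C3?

3

Cage d is given, which forces R2C3 = 4.
Row 2 already has 4; hence R2C4 = 1.
Cage c is given, which forces R3C4 = 3.
Cage i is given, so R4C2 = 3.
Cage h is a single given cell, leaving R4C4 = 2.
The 4 cells of cage a must have product 24; hence R1C3 = 3.
1 is placed in column 4; hence R1C4 = 4.
Column 2 now contains 3, so R2C2 = 2.
The two cells of cage f must have product 2, leaving R3C3 = 2.
2 is placed in row 4; hence R4C3 = 1.
3 is placed in row 1; hence R1C1 = 2.
Row 1 already has 4, which forces R1C2 = 1.
Row 2 now contains 2, which forces R2C1 = 3.
The two cells of cage b must have product 4, which forces R3C1 = 1.
The 4 cells of cage a must have product 24; hence R3C2 = 4.
Row 4 now contains 1, so R4C1 = 4.
Completed grid: 2 1 3 4 / 3 2 4 1 / 1 4 2 3 / 4 3 1 2.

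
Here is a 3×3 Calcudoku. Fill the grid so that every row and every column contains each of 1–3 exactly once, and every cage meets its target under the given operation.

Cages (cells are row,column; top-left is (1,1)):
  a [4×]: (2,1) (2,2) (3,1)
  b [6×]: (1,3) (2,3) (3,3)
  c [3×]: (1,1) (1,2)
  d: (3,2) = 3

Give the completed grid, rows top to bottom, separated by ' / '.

3 1 2 / 1 2 3 / 2 3 1

Cage a needs product 4, so (2,1) = 1.
The 3 cells of cage a must have product 4, which forces (2,2) = 2.
2 is placed in row 2, so (2,3) = 3.
Cage a needs product 4, which forces (3,1) = 2.
Cage d is a single given cell; hence (3,2) = 3.
Row 3 now contains 2, which forces (3,3) = 1.
Column 1 now contains 1; hence (1,1) = 3.
Column 2 now contains 3; hence (1,2) = 1.
1 is placed in column 3; hence (1,3) = 2.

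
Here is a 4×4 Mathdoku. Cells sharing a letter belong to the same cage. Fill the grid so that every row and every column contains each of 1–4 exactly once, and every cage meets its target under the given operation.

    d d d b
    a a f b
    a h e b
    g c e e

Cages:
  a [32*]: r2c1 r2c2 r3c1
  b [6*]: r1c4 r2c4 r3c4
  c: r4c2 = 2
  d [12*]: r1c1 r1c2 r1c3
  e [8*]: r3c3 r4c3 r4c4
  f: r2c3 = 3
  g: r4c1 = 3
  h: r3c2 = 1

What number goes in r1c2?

Cage a needs product 32; hence r2c1 = 2.
Cage a needs product 32; hence r2c2 = 4.
Cage f is given, leaving r2c3 = 3.
Row 2 now contains 3, leaving r2c4 = 1.
Cage a needs product 32, so r3c1 = 4.
H is a freebie, which forces r3c2 = 1.
Row 3 already has 1; hence r3c3 = 2.
Row 3 now contains 2; hence r3c4 = 3.
G is a freebie; hence r4c1 = 3.
Cage c is a single given cell, which forces r4c2 = 2.
Row 4 now contains 2; hence r4c4 = 4.
Column 1 now contains 3, leaving r1c1 = 1.
Column 2 now contains 1, so r1c2 = 3.
The 3 cells of cage d must have product 12, so r1c3 = 4.
3 is placed in column 4, which forces r1c4 = 2.
Row 4 now contains 4, so r4c3 = 1.
Filled in: 1 3 4 2 / 2 4 3 1 / 4 1 2 3 / 3 2 1 4.

3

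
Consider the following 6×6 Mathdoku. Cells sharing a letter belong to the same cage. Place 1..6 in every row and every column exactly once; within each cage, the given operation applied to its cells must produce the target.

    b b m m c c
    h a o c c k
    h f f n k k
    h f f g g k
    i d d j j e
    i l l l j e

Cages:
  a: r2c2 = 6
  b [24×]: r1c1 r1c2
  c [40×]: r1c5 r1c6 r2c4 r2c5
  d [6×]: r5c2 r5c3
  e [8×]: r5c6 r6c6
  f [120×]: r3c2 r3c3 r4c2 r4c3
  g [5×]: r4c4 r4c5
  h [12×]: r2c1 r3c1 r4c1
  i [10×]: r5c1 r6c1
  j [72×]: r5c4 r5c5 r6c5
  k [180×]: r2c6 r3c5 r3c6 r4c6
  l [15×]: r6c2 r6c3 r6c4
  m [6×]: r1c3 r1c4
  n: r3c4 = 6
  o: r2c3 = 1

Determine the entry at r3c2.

5

A is a freebie, so r2c2 = 6.
Cage o is a single given cell, so r2c3 = 1.
Cage n is a single given cell, which forces r3c4 = 6.
Cage b needs two cells with product 24, so r1c1 = 6.
Column 2 now contains 6, leaving r1c2 = 4.
In row 5, 1 can only go at r5c2, so r5c2 = 1.
Cage d's pair has product 6, so r5c3 = 6.
Cage l has product 15; hence r6c4 = 1.
Column 4 already has 1; hence r4c4 = 5.
Cage g's pair has product 5, leaving r4c5 = 1.
The 3 cells of cage j must have product 72, which forces r6c5 = 6.
Cage c has product 40, so r1c6 = 1.
The 3 cells of cage h must have product 12, leaving r3c1 = 1.
The only place for 5 in row 1 is r1c5.
The only place for 5 in row 2 is r2c6.
In row 2, 3 can only go at r2c1, so r2c1 = 3.
3 is placed in column 1, so r4c1 = 4.
The 4 cells of cage f must have product 120, leaving r3c2 = 5.
Cage f needs product 120, so r3c3 = 4.
5 is placed in column 2, so r6c2 = 3.
Row 6 already has 3; hence r6c3 = 5.
Column 2 already has 3, leaving r4c2 = 2.
The 4 cells of cage f must have product 120, leaving r4c3 = 3.
Cage k needs product 180, leaving r4c6 = 6.
The two cells of cage i must have product 10, leaving r5c1 = 5.
5 is placed in row 6, which forces r6c1 = 2.
Row 6 now contains 2; hence r6c6 = 4.
Column 3 already has 3; hence r1c3 = 2.
Cage m's pair has product 6; hence r1c4 = 3.
Column 4 already has 3, leaving r5c4 = 4.
Row 5 already has 4, which forces r5c5 = 3.
Column 6 now contains 4; hence r5c6 = 2.
4 is placed in column 4; hence r2c4 = 2.
Cage c has product 40, so r2c5 = 4.
3 is placed in column 5, which forces r3c5 = 2.
Column 6 already has 2, leaving r3c6 = 3.
Filled in: 6 4 2 3 5 1 / 3 6 1 2 4 5 / 1 5 4 6 2 3 / 4 2 3 5 1 6 / 5 1 6 4 3 2 / 2 3 5 1 6 4.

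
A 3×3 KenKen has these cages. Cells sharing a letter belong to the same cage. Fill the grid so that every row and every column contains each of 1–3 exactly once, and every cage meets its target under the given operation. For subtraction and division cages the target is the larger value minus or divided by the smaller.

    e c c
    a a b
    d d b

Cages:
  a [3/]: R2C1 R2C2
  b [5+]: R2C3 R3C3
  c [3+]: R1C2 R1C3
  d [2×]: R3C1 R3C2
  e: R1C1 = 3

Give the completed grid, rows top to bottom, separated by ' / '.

3 2 1 / 1 3 2 / 2 1 3

Cage e is a single given cell, which forces R1C1 = 3.
Column 1 already has 3, so R2C1 = 1.
Row 2 already has 1, leaving R2C2 = 3.
Row 2 already has 3, leaving R2C3 = 2.
Column 1 already has 1, leaving R3C1 = 2.
Row 3 already has 2, leaving R3C2 = 1.
2 is placed in column 3, leaving R3C3 = 3.
Column 2 already has 1, leaving R1C2 = 2.
2 is placed in column 3, so R1C3 = 1.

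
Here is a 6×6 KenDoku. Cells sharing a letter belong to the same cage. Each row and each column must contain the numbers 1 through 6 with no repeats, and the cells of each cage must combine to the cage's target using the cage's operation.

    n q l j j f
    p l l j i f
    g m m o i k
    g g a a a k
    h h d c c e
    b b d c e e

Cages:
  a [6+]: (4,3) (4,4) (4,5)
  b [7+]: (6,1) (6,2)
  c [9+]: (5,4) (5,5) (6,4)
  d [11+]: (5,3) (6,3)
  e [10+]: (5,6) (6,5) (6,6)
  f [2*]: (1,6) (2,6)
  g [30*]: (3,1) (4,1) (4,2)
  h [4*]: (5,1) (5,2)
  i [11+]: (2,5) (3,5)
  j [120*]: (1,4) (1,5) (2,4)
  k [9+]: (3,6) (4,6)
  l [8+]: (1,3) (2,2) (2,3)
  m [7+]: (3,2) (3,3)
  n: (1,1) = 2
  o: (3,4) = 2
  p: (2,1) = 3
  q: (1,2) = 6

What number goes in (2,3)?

N is a freebie, so (1,1) = 2.
Cage q is a single given cell, which forces (1,2) = 6.
Row 1 already has 2, which forces (1,6) = 1.
P is a freebie; hence (2,1) = 3.
1 is placed in column 6, which forces (2,6) = 2.
Cage o is given, which forces (3,4) = 2.
Cage l has sum 8; hence (1,3) = 3.
Cage j needs product 120, which forces (2,4) = 6.
Row 2 already has 6; hence (2,5) = 5.
5 is placed in column 5, leaving (3,5) = 6.
Cage j has product 120, leaving (1,4) = 5.
5 is placed in column 5, which forces (1,5) = 4.
Cage m's pair has sum 7, so (3,2) = 3.
Row 3 now contains 6, so (3,3) = 4.
4 is placed in row 3, leaving (3,6) = 5.
Cage g needs product 30, so (4,1) = 6.
6 is placed in row 4, so (4,6) = 4.
The 3 cells of cage l must have sum 8, leaving (2,2) = 4.
4 is placed in column 3, so (2,3) = 1.
Row 3 now contains 5, which forces (3,1) = 1.
Cage g needs product 30, so (4,2) = 5.
Column 3 now contains 1; hence (4,3) = 2.
1 is placed in column 1, leaving (5,1) = 4.
Column 2 now contains 4, which forces (5,2) = 1.
Row 5 already has 4, which forces (5,4) = 3.
Cage c has sum 9; hence (5,5) = 2.
Row 5 already has 3, so (5,6) = 6.
Cage b needs two cells with sum 7, so (6,1) = 5.
Cage b's pair has sum 7, leaving (6,2) = 2.
Row 6 now contains 5, which forces (6,3) = 6.
Column 4 now contains 3, so (6,4) = 4.
Cage e needs sum 10, leaving (6,5) = 1.
Column 6 already has 6, leaving (6,6) = 3.
Column 4 now contains 3, leaving (4,4) = 1.
1 is placed in column 5, which forces (4,5) = 3.
6 is placed in row 5, leaving (5,3) = 5.
Filled in: 2 6 3 5 4 1 / 3 4 1 6 5 2 / 1 3 4 2 6 5 / 6 5 2 1 3 4 / 4 1 5 3 2 6 / 5 2 6 4 1 3.

1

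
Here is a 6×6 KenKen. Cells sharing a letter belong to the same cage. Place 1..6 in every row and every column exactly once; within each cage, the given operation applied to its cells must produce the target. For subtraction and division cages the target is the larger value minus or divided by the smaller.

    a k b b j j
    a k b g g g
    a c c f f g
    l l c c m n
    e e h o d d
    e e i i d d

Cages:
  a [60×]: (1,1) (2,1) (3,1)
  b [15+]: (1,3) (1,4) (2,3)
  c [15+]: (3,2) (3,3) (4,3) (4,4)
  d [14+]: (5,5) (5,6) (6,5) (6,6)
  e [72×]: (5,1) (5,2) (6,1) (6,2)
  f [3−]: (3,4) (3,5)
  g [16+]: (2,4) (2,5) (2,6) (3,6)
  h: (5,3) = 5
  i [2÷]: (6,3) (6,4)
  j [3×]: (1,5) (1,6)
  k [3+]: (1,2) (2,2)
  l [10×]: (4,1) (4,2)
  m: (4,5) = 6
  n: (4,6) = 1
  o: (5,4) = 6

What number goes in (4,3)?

3

Cage m is a single given cell; hence (4,5) = 6.
Cage n is a single given cell, leaving (4,6) = 1.
Cage h is a single given cell, which forces (5,3) = 5.
Cage o is a single given cell, which forces (5,4) = 6.
Cage b has sum 15, so (1,4) = 5.
The two cells of cage j must have product 3, which forces (1,5) = 1.
1 is placed in column 6, leaving (1,6) = 3.
1 is placed in row 1, leaving (1,2) = 2.
The two cells of cage k must have sum 3, which forces (2,2) = 1.
2 is placed in column 2; hence (4,2) = 5.
Row 4 already has 5, leaving (4,1) = 2.
The 3 cells of cage a must have product 60, so (1,1) = 4.
Row 1 already has 4, which forces (1,3) = 6.
Column 3 now contains 6, leaving (2,3) = 4.
The 4 cells of cage c must have sum 15, leaving (3,2) = 6.
Cage c needs sum 15, so (3,3) = 2.
Row 3 now contains 2; hence (3,4) = 1.
4 is placed in column 3, leaving (4,3) = 3.
Row 4 already has 3, which forces (4,4) = 4.
2 is placed in column 3, which forces (6,3) = 1.
The 4 cells of cage g must have sum 16, leaving (2,6) = 6.
Cage f needs two cells with difference 3, leaving (3,5) = 4.
The 4 cells of cage g must have sum 16; hence (3,6) = 5.
Cage e has product 72; hence (5,1) = 1.
Cage e has product 72, which forces (6,1) = 6.
Cage i's pair has quotient 2, leaving (6,4) = 2.
2 is placed in row 6, so (6,6) = 4.
Cage a needs product 60; hence (2,1) = 5.
2 is placed in column 4, leaving (2,4) = 3.
Cage g needs sum 16, so (2,5) = 2.
Row 3 already has 5; hence (3,1) = 3.
The 4 cells of cage e must have product 72, which forces (5,2) = 4.
Cage d needs sum 14, leaving (5,5) = 3.
4 is placed in column 6, leaving (5,6) = 2.
Row 6 already has 4, so (6,2) = 3.
Cage d needs sum 14, leaving (6,5) = 5.
Filled in: 4 2 6 5 1 3 / 5 1 4 3 2 6 / 3 6 2 1 4 5 / 2 5 3 4 6 1 / 1 4 5 6 3 2 / 6 3 1 2 5 4.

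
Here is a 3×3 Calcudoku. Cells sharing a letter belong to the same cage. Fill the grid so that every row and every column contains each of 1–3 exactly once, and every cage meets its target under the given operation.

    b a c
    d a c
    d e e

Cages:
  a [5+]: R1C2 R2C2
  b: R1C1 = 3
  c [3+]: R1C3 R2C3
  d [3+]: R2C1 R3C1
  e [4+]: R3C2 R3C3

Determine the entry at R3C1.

B is a freebie, leaving R1C1 = 3.
Row 1 now contains 3, leaving R1C2 = 2.
2 is placed in row 1, so R1C3 = 1.
Column 2 already has 2, so R2C2 = 3.
1 is placed in column 3, so R2C3 = 2.
3 is placed in column 2, leaving R3C2 = 1.
1 is placed in column 3, leaving R3C3 = 3.
Row 2 already has 2, so R2C1 = 1.
Row 3 now contains 1, so R3C1 = 2.
Completed grid: 3 2 1 / 1 3 2 / 2 1 3.

2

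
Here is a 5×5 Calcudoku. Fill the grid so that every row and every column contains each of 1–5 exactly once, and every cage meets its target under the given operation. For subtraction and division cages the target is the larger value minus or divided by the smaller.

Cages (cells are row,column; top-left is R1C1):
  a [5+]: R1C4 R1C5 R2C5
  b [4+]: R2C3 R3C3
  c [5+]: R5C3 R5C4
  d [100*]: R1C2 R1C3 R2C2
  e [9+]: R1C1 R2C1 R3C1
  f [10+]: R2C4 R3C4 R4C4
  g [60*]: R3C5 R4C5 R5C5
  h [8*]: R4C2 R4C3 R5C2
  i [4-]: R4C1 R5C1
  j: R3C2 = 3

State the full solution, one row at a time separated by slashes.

The 3 cells of cage d must have product 100; hence R1C2 = 4.
The 3 cells of cage d must have product 100, which forces R1C3 = 5.
The 3 cells of cage d must have product 100, which forces R2C2 = 5.
Cage j is given, leaving R3C2 = 3.
Row 3 now contains 3; hence R3C3 = 1.
Column 3 now contains 1, so R2C3 = 3.
The 3 cells of cage h must have product 8, so R4C3 = 4.
4 is placed in column 3, so R5C3 = 2.
Cage e needs sum 9, so R1C1 = 3.
Row 1 now contains 3; hence R1C5 = 1.
Column 5 now contains 1, which forces R2C5 = 2.
The 3 cells of cage h must have product 8, so R4C2 = 2.
Row 5 already has 2, so R5C2 = 1.
The two cells of cage c must have sum 5, so R5C4 = 3.
Row 1 now contains 1; hence R1C4 = 2.
Cage i needs two cells with difference 4; hence R4C1 = 1.
1 is placed in row 4, leaving R4C4 = 5.
Cage g needs product 60, leaving R4C5 = 3.
Row 5 now contains 1, so R5C1 = 5.
Row 5 now contains 5, so R5C5 = 4.
Column 1 already has 1, so R2C1 = 4.
Cage f needs sum 10, leaving R2C4 = 1.
5 is placed in column 1, which forces R3C1 = 2.
Column 4 now contains 5, which forces R3C4 = 4.
Column 5 already has 4, which forces R3C5 = 5.

3 4 5 2 1 / 4 5 3 1 2 / 2 3 1 4 5 / 1 2 4 5 3 / 5 1 2 3 4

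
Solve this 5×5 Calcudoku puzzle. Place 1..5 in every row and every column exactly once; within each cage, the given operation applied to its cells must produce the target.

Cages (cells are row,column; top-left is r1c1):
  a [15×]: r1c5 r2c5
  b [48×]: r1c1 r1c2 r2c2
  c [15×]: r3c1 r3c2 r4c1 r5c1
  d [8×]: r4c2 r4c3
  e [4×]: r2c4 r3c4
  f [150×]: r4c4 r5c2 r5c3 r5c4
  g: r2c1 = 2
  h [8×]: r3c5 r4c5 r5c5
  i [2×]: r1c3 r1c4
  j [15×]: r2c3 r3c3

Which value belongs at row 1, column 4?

The 3 cells of cage b must have product 48, leaving r1c1 = 4.
The 3 cells of cage b must have product 48; hence r1c2 = 3.
Row 1 already has 3, so r1c5 = 5.
Cage g is given, leaving r2c1 = 2.
Cage b has product 48, which forces r2c2 = 4.
Row 2 now contains 4, which forces r2c4 = 1.
5 is placed in column 5, which forces r2c5 = 3.
The 4 cells of cage c must have product 15, leaving r3c2 = 1.
1 is placed in column 4, so r3c4 = 4.
Row 3 already has 4, leaving r3c5 = 2.
Column 2 now contains 4, so r4c2 = 2.
Row 4 now contains 2, leaving r4c3 = 4.
The 4 cells of cage f must have product 150, so r4c4 = 5.
4 is placed in row 4, leaving r4c5 = 1.
Column 2 now contains 2, so r5c2 = 5.
Column 5 already has 1, so r5c5 = 4.
The two cells of cage i must have product 2, leaving r1c3 = 1.
1 is placed in column 4, so r1c4 = 2.
3 is placed in row 2; hence r2c3 = 5.
Cage c needs product 15, leaving r3c1 = 5.
The two cells of cage j must have product 15; hence r3c3 = 3.
Row 4 now contains 1, leaving r4c1 = 3.
Cage c needs product 15, leaving r5c1 = 1.
Column 3 already has 3, which forces r5c3 = 2.
2 is placed in column 4, leaving r5c4 = 3.
Filled in: 4 3 1 2 5 / 2 4 5 1 3 / 5 1 3 4 2 / 3 2 4 5 1 / 1 5 2 3 4.

2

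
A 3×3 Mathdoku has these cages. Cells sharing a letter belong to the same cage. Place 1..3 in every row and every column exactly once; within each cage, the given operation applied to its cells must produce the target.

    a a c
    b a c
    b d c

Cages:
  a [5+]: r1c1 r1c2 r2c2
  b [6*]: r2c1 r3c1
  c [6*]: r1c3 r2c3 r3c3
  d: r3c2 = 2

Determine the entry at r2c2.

Cage d is a single given cell, so r3c2 = 2.
Cage a needs sum 5, which forces r1c1 = 1.
Cage a needs sum 5, leaving r1c2 = 3.
Row 1 already has 3; hence r1c3 = 2.
The two cells of cage b must have product 6, so r2c1 = 2.
Column 2 now contains 2, so r2c2 = 1.
1 is placed in row 2, which forces r2c3 = 3.
Row 3 now contains 2, leaving r3c1 = 3.
Column 3 already has 3; hence r3c3 = 1.
Completed grid: 1 3 2 / 2 1 3 / 3 2 1.

1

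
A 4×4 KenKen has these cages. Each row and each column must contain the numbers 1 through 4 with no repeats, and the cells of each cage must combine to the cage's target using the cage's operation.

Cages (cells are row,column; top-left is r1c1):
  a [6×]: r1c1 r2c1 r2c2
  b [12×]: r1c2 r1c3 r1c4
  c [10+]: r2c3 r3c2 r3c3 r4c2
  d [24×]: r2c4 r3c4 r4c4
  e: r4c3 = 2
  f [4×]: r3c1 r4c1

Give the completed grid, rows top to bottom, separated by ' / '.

2 4 3 1 / 3 1 4 2 / 4 2 1 3 / 1 3 2 4

Cage e is a single given cell, which forces r4c3 = 2.
In row 1, 2 can only go at r1c1, so r1c1 = 2.
The only place for 2 in row 2 is r2c4.
In row 2, 4 can only go at r2c3, so r2c3 = 4.
Row 3 needs a 2, and only r3c2 is open for it.
Column 1 needs a 3, and only r2c1 is open for it.
3 is placed in row 2, so r2c2 = 1.
1 is placed in column 2, so r4c2 = 3.
Row 4 already has 3, which forces r4c4 = 4.
3 is placed in column 2, leaving r1c2 = 4.
Cage f's pair has product 4, leaving r3c1 = 4.
Cage c has sum 10, leaving r3c3 = 1.
4 is placed in column 4, leaving r3c4 = 3.
4 is placed in row 4; hence r4c1 = 1.
Column 3 now contains 1, which forces r1c3 = 3.
Column 4 already has 3; hence r1c4 = 1.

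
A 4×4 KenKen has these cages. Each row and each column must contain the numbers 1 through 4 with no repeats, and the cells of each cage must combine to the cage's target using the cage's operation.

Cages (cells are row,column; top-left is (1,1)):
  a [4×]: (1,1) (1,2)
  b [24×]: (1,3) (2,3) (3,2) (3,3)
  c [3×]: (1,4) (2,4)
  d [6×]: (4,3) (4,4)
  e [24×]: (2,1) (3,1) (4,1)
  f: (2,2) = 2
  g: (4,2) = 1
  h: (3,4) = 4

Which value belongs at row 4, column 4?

2

Cage f is a single given cell, which forces (2,2) = 2.
Cage h is a single given cell, which forces (3,4) = 4.
Cage g is given, which forces (4,2) = 1.
Cage a's pair has product 4, which forces (1,1) = 1.
1 is placed in column 2, so (1,2) = 4.
4 is placed in row 1, so (1,3) = 2.
Row 1 already has 1, leaving (1,4) = 3.
3 is placed in column 4, which forces (2,4) = 1.
1 is placed in column 2, so (3,2) = 3.
2 is placed in column 3, so (3,3) = 1.
2 is placed in column 3; hence (4,3) = 3.
3 is placed in column 4, leaving (4,4) = 2.
Cage e has product 24, leaving (2,1) = 3.
Row 2 now contains 1, leaving (2,3) = 4.
Row 3 now contains 3, so (3,1) = 2.
2 is placed in row 4, which forces (4,1) = 4.
The full grid is 1 4 2 3 / 3 2 4 1 / 2 3 1 4 / 4 1 3 2.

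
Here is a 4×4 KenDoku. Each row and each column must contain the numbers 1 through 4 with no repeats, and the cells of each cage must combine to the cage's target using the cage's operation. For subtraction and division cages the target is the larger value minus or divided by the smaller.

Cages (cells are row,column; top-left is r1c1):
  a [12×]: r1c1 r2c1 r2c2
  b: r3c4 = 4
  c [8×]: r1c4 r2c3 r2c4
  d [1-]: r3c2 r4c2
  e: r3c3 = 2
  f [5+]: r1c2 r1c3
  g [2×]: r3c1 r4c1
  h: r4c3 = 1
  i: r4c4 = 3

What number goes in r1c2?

E is a freebie; hence r3c3 = 2.
B is a freebie, which forces r3c4 = 4.
Cage h is a single given cell, which forces r4c3 = 1.
Cage i is a single given cell, so r4c4 = 3.
Column 3 already has 1; hence r2c3 = 4.
Row 3 already has 2; hence r3c1 = 1.
Row 3 already has 1; hence r3c2 = 3.
1 is placed in row 4, which forces r4c1 = 2.
2 is placed in row 4, so r4c2 = 4.
The 3 cells of cage a must have product 12, which forces r1c1 = 4.
The two cells of cage f must have sum 5, which forces r1c2 = 2.
Column 3 already has 4, so r1c3 = 3.
2 is placed in row 1, which forces r1c4 = 1.
Column 1 now contains 1, so r2c1 = 3.
Cage a needs product 12, so r2c2 = 1.
Column 4 already has 1, which forces r2c4 = 2.
The full grid is 4 2 3 1 / 3 1 4 2 / 1 3 2 4 / 2 4 1 3.

2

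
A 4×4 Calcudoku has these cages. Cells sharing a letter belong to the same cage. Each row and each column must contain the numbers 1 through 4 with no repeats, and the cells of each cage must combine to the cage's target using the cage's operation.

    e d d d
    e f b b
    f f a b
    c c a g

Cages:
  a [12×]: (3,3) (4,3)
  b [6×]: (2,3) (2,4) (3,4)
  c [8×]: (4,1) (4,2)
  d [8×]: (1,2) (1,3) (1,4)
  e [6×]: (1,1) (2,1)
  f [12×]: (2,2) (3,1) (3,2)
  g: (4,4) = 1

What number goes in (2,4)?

G is a freebie; hence (4,4) = 1.
The 3 cells of cage b must have product 6; hence (2,3) = 1.
The 3 cells of cage d must have product 8, which forces (1,2) = 1.
The only place for 3 in row 1 is (1,1).
Column 1 already has 3; hence (2,1) = 2.
Row 2 already has 2; hence (2,4) = 3.
Column 1 already has 2, so (3,1) = 1.
Column 4 now contains 3; hence (3,4) = 2.
Column 1 already has 2, leaving (4,1) = 4.
Row 4 already has 4, so (4,2) = 2.
Row 4 already has 4, which forces (4,3) = 3.
Cage d needs product 8, leaving (1,3) = 2.
2 is placed in column 4, so (1,4) = 4.
3 is placed in row 2; hence (2,2) = 4.
Cage f has product 12, so (3,2) = 3.
Column 3 now contains 3, leaving (3,3) = 4.
The full grid is 3 1 2 4 / 2 4 1 3 / 1 3 4 2 / 4 2 3 1.

3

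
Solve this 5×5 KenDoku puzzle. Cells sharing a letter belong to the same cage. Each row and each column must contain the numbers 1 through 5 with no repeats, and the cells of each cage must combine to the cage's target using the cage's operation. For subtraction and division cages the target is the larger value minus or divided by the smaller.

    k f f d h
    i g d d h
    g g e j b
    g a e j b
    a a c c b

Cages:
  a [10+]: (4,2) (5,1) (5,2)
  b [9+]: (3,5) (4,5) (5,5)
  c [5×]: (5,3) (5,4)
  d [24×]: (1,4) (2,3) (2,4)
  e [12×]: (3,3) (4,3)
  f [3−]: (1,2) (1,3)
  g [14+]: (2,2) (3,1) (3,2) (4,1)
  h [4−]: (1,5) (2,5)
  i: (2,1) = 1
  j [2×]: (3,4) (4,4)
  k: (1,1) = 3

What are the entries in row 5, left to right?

2 3 1 5 4

Cage k is a single given cell, so (1,1) = 3.
I is a freebie, so (2,1) = 1.
Row 2 now contains 1, leaving (2,5) = 5.
Column 5 already has 5, so (1,5) = 1.
In row 1, 4 can only go at (1,4), so (1,4) = 4.
In row 2, 4 can only go at (2,2), so (2,2) = 4.
Row 3 needs a 5, and only (3,1) is open for it.
In row 4, 5 can only go at (4,2), so (4,2) = 5.
Column 2 now contains 5, leaving (1,2) = 2.
Cage f needs two cells with difference 3, leaving (1,3) = 5.
5 is placed in column 3, so (5,3) = 1.
Row 5 already has 1, leaving (5,4) = 5.
The 3 cells of cage a must have sum 10; hence (5,1) = 2.
Row 5 already has 1, so (5,2) = 3.
Row 5 already has 3, so (5,5) = 4.
Column 2 already has 3, which forces (3,2) = 1.
Row 3 already has 1, leaving (3,4) = 2.
Row 3 now contains 2; hence (3,5) = 3.
Column 1 now contains 2, leaving (4,1) = 4.
Row 4 already has 4; hence (4,3) = 3.
Column 4 already has 2, leaving (4,4) = 1.
Column 5 now contains 3, so (4,5) = 2.
3 is placed in column 3; hence (2,3) = 2.
Column 4 already has 2, so (2,4) = 3.
Row 3 now contains 3, so (3,3) = 4.
The full grid is 3 2 5 4 1 / 1 4 2 3 5 / 5 1 4 2 3 / 4 5 3 1 2 / 2 3 1 5 4.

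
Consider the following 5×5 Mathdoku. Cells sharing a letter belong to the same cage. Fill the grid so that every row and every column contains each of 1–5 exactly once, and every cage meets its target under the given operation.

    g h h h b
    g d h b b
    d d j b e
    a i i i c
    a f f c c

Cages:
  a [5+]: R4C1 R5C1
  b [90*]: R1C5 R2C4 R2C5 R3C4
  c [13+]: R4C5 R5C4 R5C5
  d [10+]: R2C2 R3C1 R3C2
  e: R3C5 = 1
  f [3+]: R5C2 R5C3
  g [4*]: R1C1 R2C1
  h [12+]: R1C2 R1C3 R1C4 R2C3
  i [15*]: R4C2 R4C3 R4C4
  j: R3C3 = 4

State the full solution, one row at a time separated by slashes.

Cage j is a single given cell, so R3C3 = 4.
Cage e is given, so R3C5 = 1.
Row 2 needs a 4, and only R2C1 is open for it.
4 is placed in column 1, so R1C1 = 1.
Row 2 needs a 1, and only R2C3 is open for it.
Cage f's pair has sum 3, which forces R5C2 = 1.
Column 3 already has 1, which forces R5C3 = 2.
Column 3 already has 2; hence R1C3 = 5.
Cage a's pair has sum 5, leaving R4C1 = 2.
Column 3 now contains 5, leaving R4C3 = 3.
Cage i needs product 15, leaving R4C4 = 1.
2 is placed in row 5, so R5C1 = 3.
3 is placed in row 5, leaving R5C5 = 5.
Column 1 now contains 3, leaving R3C1 = 5.
5 is placed in row 3, leaving R3C4 = 3.
Row 4 now contains 3, which forces R4C2 = 5.
Column 5 already has 5, leaving R4C5 = 4.
Row 5 already has 5, so R5C4 = 4.
Cage h needs sum 12, so R1C2 = 4.
Column 4 already has 4; hence R1C4 = 2.
Row 1 now contains 2; hence R1C5 = 3.
The 3 cells of cage d must have sum 10, so R2C2 = 3.
3 is placed in column 4, leaving R2C4 = 5.
3 is placed in column 5, which forces R2C5 = 2.
Row 3 now contains 3, which forces R3C2 = 2.

1 4 5 2 3 / 4 3 1 5 2 / 5 2 4 3 1 / 2 5 3 1 4 / 3 1 2 4 5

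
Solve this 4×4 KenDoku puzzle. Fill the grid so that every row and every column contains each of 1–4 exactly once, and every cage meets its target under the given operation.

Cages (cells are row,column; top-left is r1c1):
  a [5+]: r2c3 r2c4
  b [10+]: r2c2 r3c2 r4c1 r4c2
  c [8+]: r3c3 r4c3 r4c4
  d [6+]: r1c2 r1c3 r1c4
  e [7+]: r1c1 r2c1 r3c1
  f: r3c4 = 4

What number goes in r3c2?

F is a freebie, which forces r3c4 = 4.
In row 1, 4 can only go at r1c1, so r1c1 = 4.
The only place for 3 in column 1 is r4c1.
Cage c needs sum 8, leaving r4c3 = 4.
Cage b has sum 10, so r2c2 = 4.
In row 2, 1 can only go at r2c1, so r2c1 = 1.
Column 1 now contains 1, leaving r3c1 = 2.
Row 3 already has 2, which forces r3c2 = 1.
Row 3 already has 2, which forces r3c3 = 3.
Column 2 now contains 1; hence r4c2 = 2.
Row 4 now contains 2, so r4c4 = 1.
Column 2 now contains 2, which forces r1c2 = 3.
Cage d needs sum 6, leaving r1c3 = 1.
Cage d has sum 6; hence r1c4 = 2.
3 is placed in column 3, so r2c3 = 2.
Cage a's pair has sum 5, which forces r2c4 = 3.
Filled in: 4 3 1 2 / 1 4 2 3 / 2 1 3 4 / 3 2 4 1.

1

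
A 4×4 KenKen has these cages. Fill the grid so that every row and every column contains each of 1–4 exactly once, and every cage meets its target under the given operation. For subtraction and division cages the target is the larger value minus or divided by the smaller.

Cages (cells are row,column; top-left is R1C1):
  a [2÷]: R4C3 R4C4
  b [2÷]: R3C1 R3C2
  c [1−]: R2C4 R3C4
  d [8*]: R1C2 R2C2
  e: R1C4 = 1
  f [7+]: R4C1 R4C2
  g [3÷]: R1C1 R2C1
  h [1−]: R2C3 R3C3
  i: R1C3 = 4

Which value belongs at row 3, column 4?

Cage i is a single given cell, so R1C3 = 4.
Cage e is given; hence R1C4 = 1.
1 is placed in row 1, leaving R1C1 = 3.
Row 1 already has 4, so R1C2 = 2.
The two cells of cage g must have quotient 3; hence R2C1 = 1.
Cage d's pair has product 8; hence R2C2 = 4.
Column 2 already has 4, leaving R3C2 = 1.
3 is placed in column 1; hence R4C1 = 4.
Column 2 already has 4; hence R4C2 = 3.
Row 4 now contains 4; hence R4C4 = 2.
Column 4 now contains 2; hence R2C4 = 3.
Column 1 already has 4; hence R3C1 = 2.
2 is placed in row 3, leaving R3C3 = 3.
Cage c's pair has difference 1, so R3C4 = 4.
Row 4 now contains 2; hence R4C3 = 1.
Row 2 now contains 3, which forces R2C3 = 2.
Filled in: 3 2 4 1 / 1 4 2 3 / 2 1 3 4 / 4 3 1 2.

4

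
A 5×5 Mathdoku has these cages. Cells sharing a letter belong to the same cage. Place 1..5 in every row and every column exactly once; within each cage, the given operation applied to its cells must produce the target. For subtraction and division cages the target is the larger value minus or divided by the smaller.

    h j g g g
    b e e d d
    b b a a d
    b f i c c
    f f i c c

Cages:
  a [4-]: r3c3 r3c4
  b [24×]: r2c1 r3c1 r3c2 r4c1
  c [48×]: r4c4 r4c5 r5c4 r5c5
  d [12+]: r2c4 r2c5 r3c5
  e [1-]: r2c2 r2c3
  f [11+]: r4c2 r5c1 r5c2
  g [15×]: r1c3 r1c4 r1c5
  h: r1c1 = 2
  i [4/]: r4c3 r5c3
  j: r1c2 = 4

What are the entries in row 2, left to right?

1 3 2 4 5

H is a freebie, leaving r1c1 = 2.
J is a freebie, so r1c2 = 4.
Cage b has product 24; hence r3c2 = 2.
The only place for 5 in row 4 is r4c2.
Cage f has sum 11; hence r5c1 = 5.
5 is placed in column 2, so r5c2 = 1.
Row 5 already has 1, so r5c3 = 4.
Column 2 now contains 1, so r2c2 = 3.
Column 3 already has 4, leaving r2c3 = 2.
Column 3 already has 4; hence r4c3 = 1.
Column 3 now contains 1; hence r3c3 = 5.
The two cells of cage a must have difference 4, which forces r3c4 = 1.
Cage d needs sum 12, so r3c5 = 3.
Column 5 now contains 3; hence r5c5 = 2.
Column 3 now contains 5, so r1c3 = 3.
Cage g has product 15, leaving r1c4 = 5.
Cage g has product 15, which forces r1c5 = 1.
Cage b has product 24, leaving r2c1 = 1.
5 is placed in column 4, which forces r2c4 = 4.
4 is placed in row 2, so r2c5 = 5.
3 is placed in row 3; hence r3c1 = 4.
The 4 cells of cage b must have product 24, so r4c1 = 3.
Cage c has product 48, so r4c4 = 2.
Column 5 already has 2, which forces r4c5 = 4.
Row 5 already has 2, which forces r5c4 = 3.
Filled in: 2 4 3 5 1 / 1 3 2 4 5 / 4 2 5 1 3 / 3 5 1 2 4 / 5 1 4 3 2.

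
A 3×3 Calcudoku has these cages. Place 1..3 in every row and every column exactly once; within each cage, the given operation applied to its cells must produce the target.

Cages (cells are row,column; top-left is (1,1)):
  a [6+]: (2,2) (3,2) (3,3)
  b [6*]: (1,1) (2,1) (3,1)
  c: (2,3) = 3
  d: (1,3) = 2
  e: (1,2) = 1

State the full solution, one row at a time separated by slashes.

E is a freebie, so (1,2) = 1.
D is a freebie, which forces (1,3) = 2.
Cage c is given, so (2,3) = 3.
3 is placed in column 3, so (3,3) = 1.
2 is placed in row 1, so (1,1) = 3.
Cage b needs product 6; hence (2,1) = 1.
3 is placed in row 2; hence (2,2) = 2.
Cage b has product 6, which forces (3,1) = 2.
The 3 cells of cage a must have sum 6, so (3,2) = 3.

3 1 2 / 1 2 3 / 2 3 1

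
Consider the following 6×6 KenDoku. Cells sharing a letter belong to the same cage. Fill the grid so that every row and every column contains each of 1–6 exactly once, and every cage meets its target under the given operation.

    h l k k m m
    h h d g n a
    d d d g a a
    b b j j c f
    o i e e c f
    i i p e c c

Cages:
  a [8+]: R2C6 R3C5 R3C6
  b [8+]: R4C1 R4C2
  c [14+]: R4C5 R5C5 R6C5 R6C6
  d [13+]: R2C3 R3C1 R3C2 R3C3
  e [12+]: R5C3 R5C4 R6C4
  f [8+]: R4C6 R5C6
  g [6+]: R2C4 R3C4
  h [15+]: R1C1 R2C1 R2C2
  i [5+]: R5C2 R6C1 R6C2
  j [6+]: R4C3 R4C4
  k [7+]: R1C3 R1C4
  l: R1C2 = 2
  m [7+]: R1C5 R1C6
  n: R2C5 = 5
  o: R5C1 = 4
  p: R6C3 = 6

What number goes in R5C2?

Cage l is a single given cell; hence R1C2 = 2.
Cage n is given; hence R2C5 = 5.
O is a freebie; hence R5C1 = 4.
Column 2 now contains 2, so R5C2 = 1.
Column 2 now contains 1, which forces R6C2 = 3.
P is a freebie, leaving R6C3 = 6.
Cage i needs sum 5, leaving R6C1 = 1.
Row 1 needs a 5, and only R1C1 is open for it.
Cage h has sum 15, so R2C1 = 6.
Cage h has sum 15, which forces R2C2 = 4.
The 3 cells of cage e must have sum 12; hence R6C4 = 4.
Row 6 already has 4, so R6C5 = 2.
2 is placed in row 6; hence R6C6 = 5.
Cage g needs two cells with sum 6, which forces R2C4 = 1.
Row 2 now contains 1, leaving R2C6 = 3.
4 is placed in column 4; hence R3C4 = 5.
1 is placed in column 4, which forces R4C4 = 2.
Row 4 now contains 2, which forces R4C6 = 6.
Column 6 now contains 6, leaving R5C6 = 2.
3 is placed in row 2, leaving R2C3 = 2.
Cage d has sum 13; hence R3C1 = 2.
Row 3 now contains 5, which forces R3C2 = 6.
Cage d needs sum 13; hence R3C3 = 3.
Row 4 now contains 2; hence R4C1 = 3.
Row 4 already has 6; hence R4C2 = 5.
Cage j needs two cells with sum 6, so R4C3 = 4.
Row 4 now contains 4; hence R4C5 = 1.
2 is placed in row 5, leaving R5C3 = 5.
Cage e needs sum 12, leaving R5C4 = 3.
Row 5 now contains 3, which forces R5C5 = 6.
4 is placed in column 3, which forces R1C3 = 1.
Column 4 already has 3, which forces R1C4 = 6.
Column 5 already has 6; hence R1C5 = 3.
Cage m needs two cells with sum 7, leaving R1C6 = 4.
1 is placed in column 5, leaving R3C5 = 4.
Cage a needs sum 8, which forces R3C6 = 1.
The full grid is 5 2 1 6 3 4 / 6 4 2 1 5 3 / 2 6 3 5 4 1 / 3 5 4 2 1 6 / 4 1 5 3 6 2 / 1 3 6 4 2 5.

1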